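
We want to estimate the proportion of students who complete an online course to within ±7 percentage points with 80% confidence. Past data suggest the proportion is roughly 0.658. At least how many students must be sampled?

76

For a proportion with margin E = 0.07 at 80% confidence, z = 1.282.
n = p̂(1−p̂)(z/E)² = 0.658 × 0.342 × (1.282/0.07)² = 75.48
Round up: n = 76.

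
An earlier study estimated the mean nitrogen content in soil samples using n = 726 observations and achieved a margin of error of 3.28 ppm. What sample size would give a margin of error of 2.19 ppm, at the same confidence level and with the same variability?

1629

Margin of error scales as 1/√n, so n₂ = n₁·(E₁/E₂)².
n₂ = 726 × (3.28/2.19)² = 726 × 2.243 = 1628.42
Round up: n₂ = 1629.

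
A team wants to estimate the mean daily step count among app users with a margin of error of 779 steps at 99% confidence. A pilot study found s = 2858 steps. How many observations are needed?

n = 90

For a mean, the margin of error is E = z·σ/√n, so n = (zσ/E)².
At 99% confidence, z = 2.576.
n = (2.576 × 2858 / 779)² = 89.32
Round up: n = 90.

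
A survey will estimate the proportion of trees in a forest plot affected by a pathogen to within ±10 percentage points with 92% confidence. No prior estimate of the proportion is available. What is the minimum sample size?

For a proportion with margin E = 0.1 at 92% confidence, z = 1.751.
With no prior estimate, use p = 0.5, which maximizes p(1−p) at 0.25.
n = 0.25 × (z/E)² = 0.25 × (1.751/0.1)² = 76.65
Round up: n = 77.

77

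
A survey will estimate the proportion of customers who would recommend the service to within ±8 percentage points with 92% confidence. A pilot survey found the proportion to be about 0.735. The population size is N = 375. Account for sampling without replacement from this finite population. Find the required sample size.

For a proportion with margin E = 0.08 at 92% confidence, z = 1.751.
n = p̂(1−p̂)(z/E)² = 0.735 × 0.265 × (1.751/0.08)² = 93.31 — call this n₀.
Finite-population correction with N = 375: n = n₀ / (1 + (n₀−1)/N) = 93.31 / 1.246 = 74.89
Round up: n = 75.

n = 75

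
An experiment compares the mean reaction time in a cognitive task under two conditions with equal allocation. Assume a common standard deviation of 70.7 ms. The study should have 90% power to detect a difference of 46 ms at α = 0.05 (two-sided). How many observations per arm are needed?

50 per group

For two equal groups, n per group = 2·((z_{α/2} + z_β)·σ/δ)².
z_{α/2} = 1.960; z_β = 1.282 (power 90%).
n = 2 × (3.242 × 70.7 / 46)² = 2 × 24.83 = 49.66
Round up: n = 50 per group.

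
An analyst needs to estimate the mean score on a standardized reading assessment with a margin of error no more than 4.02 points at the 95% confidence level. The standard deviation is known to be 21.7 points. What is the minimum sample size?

112

For a mean, the margin of error is E = z·σ/√n, so n = (zσ/E)².
At 95% confidence, z = 1.960.
n = (1.960 × 21.7 / 4.02)² = 111.94
Round up: n = 112.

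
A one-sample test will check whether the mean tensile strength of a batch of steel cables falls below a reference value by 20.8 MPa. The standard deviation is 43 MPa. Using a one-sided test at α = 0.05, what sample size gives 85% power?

For a one-sample z-test, n = ((z_α + z_β)·σ/δ)².
z_α = 1.645 (one-sided α = 0.05); z_β = 1.036 (power 85% → β = 0.15).
n = (2.681 × 43 / 20.8)² = 30.72
Round up: n = 31.

n = 31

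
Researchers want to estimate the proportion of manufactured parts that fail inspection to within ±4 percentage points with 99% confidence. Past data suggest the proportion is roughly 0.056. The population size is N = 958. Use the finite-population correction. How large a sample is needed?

n = 179

For a proportion with margin E = 0.04 at 99% confidence, z = 2.576.
n = p̂(1−p̂)(z/E)² = 0.056 × 0.944 × (2.576/0.04)² = 219.25 — call this n₀.
Finite-population correction with N = 958: n = n₀ / (1 + (n₀−1)/N) = 219.25 / 1.228 = 178.54
Round up: n = 179.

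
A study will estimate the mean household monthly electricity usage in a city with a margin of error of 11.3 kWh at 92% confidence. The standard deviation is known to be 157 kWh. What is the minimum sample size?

For a mean, the margin of error is E = z·σ/√n, so n = (zσ/E)².
At 92% confidence, z = 1.751.
n = (1.751 × 157 / 11.3)² = 591.85
Round up: n = 592.

592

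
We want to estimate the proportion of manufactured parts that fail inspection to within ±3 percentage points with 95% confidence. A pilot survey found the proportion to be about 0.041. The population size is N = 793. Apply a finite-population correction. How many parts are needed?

For a proportion with margin E = 0.03 at 95% confidence, z = 1.960.
n = p̂(1−p̂)(z/E)² = 0.041 × 0.959 × (1.960/0.03)² = 167.83 — call this n₀.
Finite-population correction with N = 793: n = n₀ / (1 + (n₀−1)/N) = 167.83 / 1.21 = 138.70
Round up: n = 139.

139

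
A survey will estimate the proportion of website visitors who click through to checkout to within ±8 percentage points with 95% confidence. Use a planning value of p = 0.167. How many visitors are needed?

84

For a proportion with margin E = 0.08 at 95% confidence, z = 1.960.
n = p̂(1−p̂)(z/E)² = 0.167 × 0.833 × (1.960/0.08)² = 83.50
Round up: n = 84.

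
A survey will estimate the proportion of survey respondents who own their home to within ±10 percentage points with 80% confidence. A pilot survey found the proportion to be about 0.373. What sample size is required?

For a proportion with margin E = 0.1 at 80% confidence, z = 1.282.
n = p̂(1−p̂)(z/E)² = 0.373 × 0.627 × (1.282/0.1)² = 38.44
Round up: n = 39.

39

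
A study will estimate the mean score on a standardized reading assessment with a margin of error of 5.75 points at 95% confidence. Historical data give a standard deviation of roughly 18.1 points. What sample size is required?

For a mean, the margin of error is E = z·σ/√n, so n = (zσ/E)².
At 95% confidence, z = 1.960.
n = (1.960 × 18.1 / 5.75)² = 38.07
Round up: n = 39.

39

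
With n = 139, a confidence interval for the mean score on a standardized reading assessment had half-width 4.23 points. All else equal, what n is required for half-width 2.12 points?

n = 554

Margin of error scales as 1/√n, so n₂ = n₁·(E₁/E₂)².
n₂ = 139 × (4.23/2.12)² = 139 × 3.981 = 553.36
Round up: n₂ = 554.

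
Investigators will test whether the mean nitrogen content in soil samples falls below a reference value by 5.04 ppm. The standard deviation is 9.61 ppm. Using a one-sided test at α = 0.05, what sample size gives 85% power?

For a one-sample z-test, n = ((z_α + z_β)·σ/δ)².
z_α = 1.645 (one-sided α = 0.05); z_β = 1.036 (power 85% → β = 0.15).
n = (2.681 × 9.61 / 5.04)² = 26.13
Round up: n = 27.

n = 27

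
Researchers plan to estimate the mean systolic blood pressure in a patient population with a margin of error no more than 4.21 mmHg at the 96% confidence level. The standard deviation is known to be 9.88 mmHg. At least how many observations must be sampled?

n = 24

For a mean, the margin of error is E = z·σ/√n, so n = (zσ/E)².
At 96% confidence, z = 2.054.
n = (2.054 × 9.88 / 4.21)² = 23.24
Round up: n = 24.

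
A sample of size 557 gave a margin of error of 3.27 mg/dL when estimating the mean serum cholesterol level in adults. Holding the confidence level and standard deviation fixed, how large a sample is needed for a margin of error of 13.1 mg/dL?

Margin of error scales as 1/√n, so n₂ = n₁·(E₁/E₂)².
n₂ = 557 × (3.27/13.1)² = 557 × 0.06231 = 34.71
Round up: n₂ = 35.

n = 35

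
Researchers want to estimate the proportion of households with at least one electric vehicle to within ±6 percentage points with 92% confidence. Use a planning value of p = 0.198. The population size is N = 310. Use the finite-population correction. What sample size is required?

95

For a proportion with margin E = 0.06 at 92% confidence, z = 1.751.
n = p̂(1−p̂)(z/E)² = 0.198 × 0.802 × (1.751/0.06)² = 135.24 — call this n₀.
Finite-population correction with N = 310: n = n₀ / (1 + (n₀−1)/N) = 135.24 / 1.433 = 94.38
Round up: n = 95.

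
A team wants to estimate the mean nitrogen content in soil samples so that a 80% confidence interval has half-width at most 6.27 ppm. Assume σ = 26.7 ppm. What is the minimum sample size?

For a mean, the margin of error is E = z·σ/√n, so n = (zσ/E)².
At 80% confidence, z = 1.282.
n = (1.282 × 26.7 / 6.27)² = 29.80
Round up: n = 30.

30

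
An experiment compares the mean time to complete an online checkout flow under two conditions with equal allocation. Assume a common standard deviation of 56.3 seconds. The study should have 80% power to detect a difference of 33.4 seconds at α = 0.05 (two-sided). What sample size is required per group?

For two equal groups, n per group = 2·((z_{α/2} + z_β)·σ/δ)².
z_{α/2} = 1.960; z_β = 0.842 (power 80%).
n = 2 × (2.802 × 56.3 / 33.4)² = 2 × 22.31 = 44.62
Round up: n = 45 per group.

45 per group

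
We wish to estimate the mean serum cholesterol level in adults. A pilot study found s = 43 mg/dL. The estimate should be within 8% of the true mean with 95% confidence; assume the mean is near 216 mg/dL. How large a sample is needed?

24

For a mean, the margin of error is E = z·σ/√n, so n = (zσ/E)².
At 95% confidence, z = 1.960.
E = 8% of 216 = 17.28 mg/dL.
n = (1.960 × 43 / 17.28)² = 23.79
Round up: n = 24.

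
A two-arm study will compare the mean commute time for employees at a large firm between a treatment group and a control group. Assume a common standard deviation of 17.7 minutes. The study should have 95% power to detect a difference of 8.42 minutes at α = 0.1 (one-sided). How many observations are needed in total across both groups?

152 total

For two equal groups, n per group = 2·((z_α + z_β)·σ/δ)².
z_α = 1.282; z_β = 1.645 (power 95%).
n = 2 × (2.927 × 17.7 / 8.42)² = 2 × 37.86 = 75.72
Round up: n = 76 per group.
Total across both groups: 2 × 76 = 152.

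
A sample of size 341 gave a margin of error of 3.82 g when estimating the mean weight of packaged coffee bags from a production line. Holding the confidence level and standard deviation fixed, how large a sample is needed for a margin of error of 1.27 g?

Margin of error scales as 1/√n, so n₂ = n₁·(E₁/E₂)².
n₂ = 341 × (3.82/1.27)² = 341 × 9.047 = 3085.03
Round up: n₂ = 3086.

3086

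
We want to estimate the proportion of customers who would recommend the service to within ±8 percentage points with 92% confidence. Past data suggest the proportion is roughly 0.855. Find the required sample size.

60

For a proportion with margin E = 0.08 at 92% confidence, z = 1.751.
n = p̂(1−p̂)(z/E)² = 0.855 × 0.145 × (1.751/0.08)² = 59.39
Round up: n = 60.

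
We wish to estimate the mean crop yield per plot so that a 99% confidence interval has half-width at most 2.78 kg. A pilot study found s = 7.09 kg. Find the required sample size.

For a mean, the margin of error is E = z·σ/√n, so n = (zσ/E)².
At 99% confidence, z = 2.576.
n = (2.576 × 7.09 / 2.78)² = 43.16
Round up: n = 44.

44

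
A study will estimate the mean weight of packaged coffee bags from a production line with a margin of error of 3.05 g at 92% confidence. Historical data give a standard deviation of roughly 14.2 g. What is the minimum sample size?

For a mean, the margin of error is E = z·σ/√n, so n = (zσ/E)².
At 92% confidence, z = 1.751.
n = (1.751 × 14.2 / 3.05)² = 66.46
Round up: n = 67.

n = 67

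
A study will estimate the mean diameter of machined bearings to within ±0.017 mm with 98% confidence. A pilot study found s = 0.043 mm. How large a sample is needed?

35

For a mean, the margin of error is E = z·σ/√n, so n = (zσ/E)².
At 98% confidence, z = 2.326.
n = (2.326 × 0.043 / 0.017)² = 34.61
Round up: n = 35.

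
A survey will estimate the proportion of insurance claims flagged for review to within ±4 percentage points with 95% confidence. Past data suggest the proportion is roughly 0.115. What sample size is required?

n = 245

For a proportion with margin E = 0.04 at 95% confidence, z = 1.960.
n = p̂(1−p̂)(z/E)² = 0.115 × 0.885 × (1.960/0.04)² = 244.36
Round up: n = 245.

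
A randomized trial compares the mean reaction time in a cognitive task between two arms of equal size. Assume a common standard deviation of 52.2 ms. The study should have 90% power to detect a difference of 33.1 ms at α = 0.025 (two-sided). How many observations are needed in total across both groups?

For two equal groups, n per group = 2·((z_{α/2} + z_β)·σ/δ)².
z_{α/2} = 2.241; z_β = 1.282 (power 90%).
n = 2 × (3.523 × 52.2 / 33.1)² = 2 × 30.87 = 61.74
Round up: n = 62 per group.
Total across both groups: 2 × 62 = 124.

124 total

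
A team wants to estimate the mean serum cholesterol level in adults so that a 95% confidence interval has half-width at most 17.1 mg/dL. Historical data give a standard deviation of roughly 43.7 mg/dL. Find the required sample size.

For a mean, the margin of error is E = z·σ/√n, so n = (zσ/E)².
At 95% confidence, z = 1.960.
n = (1.960 × 43.7 / 17.1)² = 25.09
Round up: n = 26.

n = 26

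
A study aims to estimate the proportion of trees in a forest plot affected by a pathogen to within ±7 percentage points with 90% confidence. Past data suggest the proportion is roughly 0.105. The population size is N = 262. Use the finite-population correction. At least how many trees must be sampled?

44

For a proportion with margin E = 0.07 at 90% confidence, z = 1.645.
n = p̂(1−p̂)(z/E)² = 0.105 × 0.895 × (1.645/0.07)² = 51.90 — call this n₀.
Finite-population correction with N = 262: n = n₀ / (1 + (n₀−1)/N) = 51.90 / 1.194 = 43.47
Round up: n = 44.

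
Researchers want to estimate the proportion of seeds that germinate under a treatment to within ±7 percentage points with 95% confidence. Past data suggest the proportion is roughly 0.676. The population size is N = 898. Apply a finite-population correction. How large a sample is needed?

For a proportion with margin E = 0.07 at 95% confidence, z = 1.960.
n = p̂(1−p̂)(z/E)² = 0.676 × 0.324 × (1.960/0.07)² = 171.71 — call this n₀.
Finite-population correction with N = 898: n = n₀ / (1 + (n₀−1)/N) = 171.71 / 1.19 = 144.29
Round up: n = 145.

145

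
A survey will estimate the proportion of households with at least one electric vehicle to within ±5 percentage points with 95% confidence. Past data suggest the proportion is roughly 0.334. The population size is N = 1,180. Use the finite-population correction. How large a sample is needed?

266

For a proportion with margin E = 0.05 at 95% confidence, z = 1.960.
n = p̂(1−p̂)(z/E)² = 0.334 × 0.666 × (1.960/0.05)² = 341.82 — call this n₀.
Finite-population correction with N = 1,180: n = n₀ / (1 + (n₀−1)/N) = 341.82 / 1.289 = 265.18
Round up: n = 266.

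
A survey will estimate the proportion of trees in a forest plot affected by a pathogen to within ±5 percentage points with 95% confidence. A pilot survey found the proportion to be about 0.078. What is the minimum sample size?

111

For a proportion with margin E = 0.05 at 95% confidence, z = 1.960.
n = p̂(1−p̂)(z/E)² = 0.078 × 0.922 × (1.960/0.05)² = 110.51
Round up: n = 111.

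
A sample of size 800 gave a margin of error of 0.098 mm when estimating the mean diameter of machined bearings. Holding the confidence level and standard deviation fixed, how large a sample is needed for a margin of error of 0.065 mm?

Margin of error scales as 1/√n, so n₂ = n₁·(E₁/E₂)².
n₂ = 800 × (0.098/0.065)² = 800 × 2.273 = 1818.40
Round up: n₂ = 1819.

1819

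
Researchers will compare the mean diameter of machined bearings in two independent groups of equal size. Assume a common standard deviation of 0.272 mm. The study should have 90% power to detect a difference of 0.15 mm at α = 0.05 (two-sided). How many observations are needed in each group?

70 per group

For two equal groups, n per group = 2·((z_{α/2} + z_β)·σ/δ)².
z_{α/2} = 1.960; z_β = 1.282 (power 90%).
n = 2 × (3.242 × 0.272 / 0.15)² = 2 × 34.56 = 69.12
Round up: n = 70 per group.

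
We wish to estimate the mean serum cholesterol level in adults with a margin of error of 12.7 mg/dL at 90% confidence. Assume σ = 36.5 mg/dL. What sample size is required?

23

For a mean, the margin of error is E = z·σ/√n, so n = (zσ/E)².
At 90% confidence, z = 1.645.
n = (1.645 × 36.5 / 12.7)² = 22.35
Round up: n = 23.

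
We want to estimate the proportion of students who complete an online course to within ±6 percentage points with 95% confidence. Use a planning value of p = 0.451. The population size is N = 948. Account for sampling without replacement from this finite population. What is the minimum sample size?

For a proportion with margin E = 0.06 at 95% confidence, z = 1.960.
n = p̂(1−p̂)(z/E)² = 0.451 × 0.549 × (1.960/0.06)² = 264.22 — call this n₀.
Finite-population correction with N = 948: n = n₀ / (1 + (n₀−1)/N) = 264.22 / 1.278 = 206.74
Round up: n = 207.

207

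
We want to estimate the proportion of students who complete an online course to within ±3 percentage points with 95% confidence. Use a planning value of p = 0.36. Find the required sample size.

984

For a proportion with margin E = 0.03 at 95% confidence, z = 1.960.
n = p̂(1−p̂)(z/E)² = 0.36 × 0.64 × (1.960/0.03)² = 983.45
Round up: n = 984.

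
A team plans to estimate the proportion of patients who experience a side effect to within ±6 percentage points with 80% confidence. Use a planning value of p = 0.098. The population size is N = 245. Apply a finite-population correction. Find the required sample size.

35

For a proportion with margin E = 0.06 at 80% confidence, z = 1.282.
n = p̂(1−p̂)(z/E)² = 0.098 × 0.902 × (1.282/0.06)² = 40.36 — call this n₀.
Finite-population correction with N = 245: n = n₀ / (1 + (n₀−1)/N) = 40.36 / 1.161 = 34.76
Round up: n = 35.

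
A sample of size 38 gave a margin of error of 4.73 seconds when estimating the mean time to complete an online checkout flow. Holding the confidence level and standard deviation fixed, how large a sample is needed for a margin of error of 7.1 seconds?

n = 17

Margin of error scales as 1/√n, so n₂ = n₁·(E₁/E₂)².
n₂ = 38 × (4.73/7.1)² = 38 × 0.4438 = 16.86
Round up: n₂ = 17.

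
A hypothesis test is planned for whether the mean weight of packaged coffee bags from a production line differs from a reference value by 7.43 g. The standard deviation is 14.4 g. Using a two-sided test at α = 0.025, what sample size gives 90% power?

For a one-sample z-test, n = ((z_{α/2} + z_β)·σ/δ)².
z_{α/2} = 2.241 (two-sided α = 0.025); z_β = 1.282 (power 90% → β = 0.1).
n = (3.523 × 14.4 / 7.43)² = 46.62
Round up: n = 47.

n = 47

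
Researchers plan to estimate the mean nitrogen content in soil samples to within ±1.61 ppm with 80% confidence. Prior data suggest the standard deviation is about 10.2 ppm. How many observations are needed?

For a mean, the margin of error is E = z·σ/√n, so n = (zσ/E)².
At 80% confidence, z = 1.282.
n = (1.282 × 10.2 / 1.61)² = 65.97
Round up: n = 66.

66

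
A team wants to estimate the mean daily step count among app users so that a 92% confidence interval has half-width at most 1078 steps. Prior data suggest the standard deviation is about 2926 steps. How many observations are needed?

For a mean, the margin of error is E = z·σ/√n, so n = (zσ/E)².
At 92% confidence, z = 1.751.
n = (1.751 × 2926 / 1078)² = 22.59
Round up: n = 23.

n = 23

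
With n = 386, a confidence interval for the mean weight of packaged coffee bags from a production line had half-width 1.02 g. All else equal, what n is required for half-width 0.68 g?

n = 869

Margin of error scales as 1/√n, so n₂ = n₁·(E₁/E₂)².
n₂ = 386 × (1.02/0.68)² = 386 × 2.25 = 868.50
Round up: n₂ = 869.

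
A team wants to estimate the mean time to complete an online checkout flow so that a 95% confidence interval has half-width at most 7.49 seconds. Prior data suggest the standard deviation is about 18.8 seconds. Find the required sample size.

25

For a mean, the margin of error is E = z·σ/√n, so n = (zσ/E)².
At 95% confidence, z = 1.960.
n = (1.960 × 18.8 / 7.49)² = 24.20
Round up: n = 25.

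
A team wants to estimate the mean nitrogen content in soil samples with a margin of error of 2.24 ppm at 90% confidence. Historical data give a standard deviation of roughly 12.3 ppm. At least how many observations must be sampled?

82

For a mean, the margin of error is E = z·σ/√n, so n = (zσ/E)².
At 90% confidence, z = 1.645.
n = (1.645 × 12.3 / 2.24)² = 81.59
Round up: n = 82.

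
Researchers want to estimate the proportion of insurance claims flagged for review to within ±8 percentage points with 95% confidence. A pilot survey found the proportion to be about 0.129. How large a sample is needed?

68

For a proportion with margin E = 0.08 at 95% confidence, z = 1.960.
n = p̂(1−p̂)(z/E)² = 0.129 × 0.871 × (1.960/0.08)² = 67.44
Round up: n = 68.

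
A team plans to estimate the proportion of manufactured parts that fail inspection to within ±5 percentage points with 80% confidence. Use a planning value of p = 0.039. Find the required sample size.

25

For a proportion with margin E = 0.05 at 80% confidence, z = 1.282.
n = p̂(1−p̂)(z/E)² = 0.039 × 0.961 × (1.282/0.05)² = 24.64
Round up: n = 25.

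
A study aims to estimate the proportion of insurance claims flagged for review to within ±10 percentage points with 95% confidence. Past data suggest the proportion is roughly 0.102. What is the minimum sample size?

For a proportion with margin E = 0.1 at 95% confidence, z = 1.960.
n = p̂(1−p̂)(z/E)² = 0.102 × 0.898 × (1.960/0.1)² = 35.19
Round up: n = 36.

36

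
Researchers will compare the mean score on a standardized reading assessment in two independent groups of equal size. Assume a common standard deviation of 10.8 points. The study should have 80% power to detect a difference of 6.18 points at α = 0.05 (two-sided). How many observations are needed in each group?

48 per group

For two equal groups, n per group = 2·((z_{α/2} + z_β)·σ/δ)².
z_{α/2} = 1.960; z_β = 0.842 (power 80%).
n = 2 × (2.802 × 10.8 / 6.18)² = 2 × 23.98 = 47.96
Round up: n = 48 per group.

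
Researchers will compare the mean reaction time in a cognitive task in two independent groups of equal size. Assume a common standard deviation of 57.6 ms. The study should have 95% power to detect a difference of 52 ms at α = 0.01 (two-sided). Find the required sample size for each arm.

For two equal groups, n per group = 2·((z_{α/2} + z_β)·σ/δ)².
z_{α/2} = 2.576; z_β = 1.645 (power 95%).
n = 2 × (4.221 × 57.6 / 52)² = 2 × 21.86 = 43.72
Round up: n = 44 per group.

44 per group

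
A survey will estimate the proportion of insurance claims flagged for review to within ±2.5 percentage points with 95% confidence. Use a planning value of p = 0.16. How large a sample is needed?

n = 827

For a proportion with margin E = 0.025 at 95% confidence, z = 1.960.
n = p̂(1−p̂)(z/E)² = 0.16 × 0.84 × (1.960/0.025)² = 826.10
Round up: n = 827.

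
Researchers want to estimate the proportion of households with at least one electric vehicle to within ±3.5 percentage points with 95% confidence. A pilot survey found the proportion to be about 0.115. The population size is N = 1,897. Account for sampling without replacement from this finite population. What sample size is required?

For a proportion with margin E = 0.035 at 95% confidence, z = 1.960.
n = p̂(1−p̂)(z/E)² = 0.115 × 0.885 × (1.960/0.035)² = 319.17 — call this n₀.
Finite-population correction with N = 1,897: n = n₀ / (1 + (n₀−1)/N) = 319.17 / 1.168 = 273.26
Round up: n = 274.

274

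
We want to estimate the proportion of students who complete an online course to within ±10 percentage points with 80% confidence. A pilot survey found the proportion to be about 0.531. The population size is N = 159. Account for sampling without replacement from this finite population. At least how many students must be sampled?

n = 33

For a proportion with margin E = 0.1 at 80% confidence, z = 1.282.
n = p̂(1−p̂)(z/E)² = 0.531 × 0.469 × (1.282/0.1)² = 40.93 — call this n₀.
Finite-population correction with N = 159: n = n₀ / (1 + (n₀−1)/N) = 40.93 / 1.251 = 32.72
Round up: n = 33.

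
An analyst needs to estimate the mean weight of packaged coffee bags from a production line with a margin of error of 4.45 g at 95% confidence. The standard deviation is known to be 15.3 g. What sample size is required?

46

For a mean, the margin of error is E = z·σ/√n, so n = (zσ/E)².
At 95% confidence, z = 1.960.
n = (1.960 × 15.3 / 4.45)² = 45.41
Round up: n = 46.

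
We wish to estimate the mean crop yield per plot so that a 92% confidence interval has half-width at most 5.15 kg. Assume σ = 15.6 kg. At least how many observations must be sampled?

For a mean, the margin of error is E = z·σ/√n, so n = (zσ/E)².
At 92% confidence, z = 1.751.
n = (1.751 × 15.6 / 5.15)² = 28.13
Round up: n = 29.

29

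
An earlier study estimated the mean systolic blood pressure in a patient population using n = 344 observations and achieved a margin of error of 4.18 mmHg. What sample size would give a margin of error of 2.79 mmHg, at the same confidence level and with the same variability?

773

Margin of error scales as 1/√n, so n₂ = n₁·(E₁/E₂)².
n₂ = 344 × (4.18/2.79)² = 344 × 2.245 = 772.28
Round up: n₂ = 773.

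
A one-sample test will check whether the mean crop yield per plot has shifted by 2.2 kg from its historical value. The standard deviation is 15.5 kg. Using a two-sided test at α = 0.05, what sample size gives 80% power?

For a one-sample z-test, n = ((z_{α/2} + z_β)·σ/δ)².
z_{α/2} = 1.960 (two-sided α = 0.05); z_β = 0.842 (power 80% → β = 0.2).
n = (2.802 × 15.5 / 2.2)² = 389.72
Round up: n = 390.

390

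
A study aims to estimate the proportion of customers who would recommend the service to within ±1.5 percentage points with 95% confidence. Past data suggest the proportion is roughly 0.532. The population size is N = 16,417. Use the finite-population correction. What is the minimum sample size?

3377

For a proportion with margin E = 0.015 at 95% confidence, z = 1.960.
n = p̂(1−p̂)(z/E)² = 0.532 × 0.468 × (1.960/0.015)² = 4250.96 — call this n₀.
Finite-population correction with N = 16,417: n = n₀ / (1 + (n₀−1)/N) = 4250.96 / 1.259 = 3376.46
Round up: n = 3377.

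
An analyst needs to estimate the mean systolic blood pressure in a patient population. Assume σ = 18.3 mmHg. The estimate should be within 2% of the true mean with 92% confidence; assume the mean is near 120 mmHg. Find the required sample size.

For a mean, the margin of error is E = z·σ/√n, so n = (zσ/E)².
At 92% confidence, z = 1.751.
E = 2% of 120 = 2.4 mmHg.
n = (1.751 × 18.3 / 2.4)² = 178.26
Round up: n = 179.

179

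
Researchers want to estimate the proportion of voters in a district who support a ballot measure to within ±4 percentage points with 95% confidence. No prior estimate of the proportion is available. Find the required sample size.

601

For a proportion with margin E = 0.04 at 95% confidence, z = 1.960.
With no prior estimate, use p = 0.5, which maximizes p(1−p) at 0.25.
n = 0.25 × (z/E)² = 0.25 × (1.960/0.04)² = 600.25
Round up: n = 601.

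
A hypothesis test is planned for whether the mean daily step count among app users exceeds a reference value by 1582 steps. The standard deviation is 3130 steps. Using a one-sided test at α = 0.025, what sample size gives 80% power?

31

For a one-sample z-test, n = ((z_α + z_β)·σ/δ)².
z_α = 1.960 (one-sided α = 0.025); z_β = 0.842 (power 80% → β = 0.2).
n = (2.802 × 3130 / 1582)² = 30.73
Round up: n = 31.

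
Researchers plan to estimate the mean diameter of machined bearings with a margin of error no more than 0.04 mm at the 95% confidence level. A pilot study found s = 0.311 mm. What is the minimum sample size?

For a mean, the margin of error is E = z·σ/√n, so n = (zσ/E)².
At 95% confidence, z = 1.960.
n = (1.960 × 0.311 / 0.04)² = 232.23
Round up: n = 233.

n = 233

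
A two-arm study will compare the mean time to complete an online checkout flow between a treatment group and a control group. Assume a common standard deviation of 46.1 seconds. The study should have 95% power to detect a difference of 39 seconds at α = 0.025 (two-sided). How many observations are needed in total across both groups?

For two equal groups, n per group = 2·((z_{α/2} + z_β)·σ/δ)².
z_{α/2} = 2.241; z_β = 1.645 (power 95%).
n = 2 × (3.886 × 46.1 / 39)² = 2 × 21.10 = 42.20
Round up: n = 43 per group.
Total across both groups: 2 × 43 = 86.

86 total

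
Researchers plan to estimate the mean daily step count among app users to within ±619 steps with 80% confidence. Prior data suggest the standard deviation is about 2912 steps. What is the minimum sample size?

For a mean, the margin of error is E = z·σ/√n, so n = (zσ/E)².
At 80% confidence, z = 1.282.
n = (1.282 × 2912 / 619)² = 36.37
Round up: n = 37.

n = 37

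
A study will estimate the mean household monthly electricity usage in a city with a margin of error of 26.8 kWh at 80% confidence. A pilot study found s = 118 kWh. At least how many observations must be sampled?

For a mean, the margin of error is E = z·σ/√n, so n = (zσ/E)².
At 80% confidence, z = 1.282.
n = (1.282 × 118 / 26.8)² = 31.86
Round up: n = 32.

n = 32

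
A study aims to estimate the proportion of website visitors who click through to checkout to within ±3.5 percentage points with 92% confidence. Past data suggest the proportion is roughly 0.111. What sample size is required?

n = 247

For a proportion with margin E = 0.035 at 92% confidence, z = 1.751.
n = p̂(1−p̂)(z/E)² = 0.111 × 0.889 × (1.751/0.035)² = 246.98
Round up: n = 247.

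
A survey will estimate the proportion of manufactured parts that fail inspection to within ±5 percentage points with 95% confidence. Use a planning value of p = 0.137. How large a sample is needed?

For a proportion with margin E = 0.05 at 95% confidence, z = 1.960.
n = p̂(1−p̂)(z/E)² = 0.137 × 0.863 × (1.960/0.05)² = 181.68
Round up: n = 182.

n = 182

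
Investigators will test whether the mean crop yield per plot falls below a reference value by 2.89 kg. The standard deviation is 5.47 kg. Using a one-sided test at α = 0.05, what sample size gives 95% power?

For a one-sample z-test, n = ((z_α + z_β)·σ/δ)².
z_α = 1.645 (one-sided α = 0.05); z_β = 1.645 (power 95% → β = 0.05).
n = (3.290 × 5.47 / 2.89)² = 38.78
Round up: n = 39.

39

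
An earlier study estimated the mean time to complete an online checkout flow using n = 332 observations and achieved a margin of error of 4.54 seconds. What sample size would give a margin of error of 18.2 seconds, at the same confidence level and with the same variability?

Margin of error scales as 1/√n, so n₂ = n₁·(E₁/E₂)².
n₂ = 332 × (4.54/18.2)² = 332 × 0.06223 = 20.66
Round up: n₂ = 21.

21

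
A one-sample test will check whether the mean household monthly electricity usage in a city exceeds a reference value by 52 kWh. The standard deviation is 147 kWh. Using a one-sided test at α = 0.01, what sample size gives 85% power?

n = 91

For a one-sample z-test, n = ((z_α + z_β)·σ/δ)².
z_α = 2.326 (one-sided α = 0.01); z_β = 1.036 (power 85% → β = 0.15).
n = (3.362 × 147 / 52)² = 90.33
Round up: n = 91.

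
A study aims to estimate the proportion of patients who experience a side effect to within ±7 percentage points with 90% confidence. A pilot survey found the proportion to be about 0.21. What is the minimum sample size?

For a proportion with margin E = 0.07 at 90% confidence, z = 1.645.
n = p̂(1−p̂)(z/E)² = 0.21 × 0.79 × (1.645/0.07)² = 91.62
Round up: n = 92.

92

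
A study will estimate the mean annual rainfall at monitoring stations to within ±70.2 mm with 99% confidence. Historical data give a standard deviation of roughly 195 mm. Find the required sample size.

For a mean, the margin of error is E = z·σ/√n, so n = (zσ/E)².
At 99% confidence, z = 2.576.
n = (2.576 × 195 / 70.2)² = 51.20
Round up: n = 52.

n = 52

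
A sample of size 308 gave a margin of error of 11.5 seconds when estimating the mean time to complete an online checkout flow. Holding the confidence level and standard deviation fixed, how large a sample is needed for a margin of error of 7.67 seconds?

Margin of error scales as 1/√n, so n₂ = n₁·(E₁/E₂)².
n₂ = 308 × (11.5/7.67)² = 308 × 2.248 = 692.38
Round up: n₂ = 693.

693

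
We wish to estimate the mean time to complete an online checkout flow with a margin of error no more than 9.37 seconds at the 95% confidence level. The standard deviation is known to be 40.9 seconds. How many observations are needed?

For a mean, the margin of error is E = z·σ/√n, so n = (zσ/E)².
At 95% confidence, z = 1.960.
n = (1.960 × 40.9 / 9.37)² = 73.19
Round up: n = 74.

74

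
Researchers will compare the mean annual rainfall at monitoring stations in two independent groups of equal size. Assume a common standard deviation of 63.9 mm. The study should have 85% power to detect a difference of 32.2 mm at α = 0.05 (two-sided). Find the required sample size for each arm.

71 per group

For two equal groups, n per group = 2·((z_{α/2} + z_β)·σ/δ)².
z_{α/2} = 1.960; z_β = 1.036 (power 85%).
n = 2 × (2.996 × 63.9 / 32.2)² = 2 × 35.35 = 70.70
Round up: n = 71 per group.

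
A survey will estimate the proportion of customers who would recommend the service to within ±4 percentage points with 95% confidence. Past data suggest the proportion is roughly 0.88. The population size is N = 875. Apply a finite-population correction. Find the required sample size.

n = 197

For a proportion with margin E = 0.04 at 95% confidence, z = 1.960.
n = p̂(1−p̂)(z/E)² = 0.88 × 0.12 × (1.960/0.04)² = 253.55 — call this n₀.
Finite-population correction with N = 875: n = n₀ / (1 + (n₀−1)/N) = 253.55 / 1.289 = 196.70
Round up: n = 197.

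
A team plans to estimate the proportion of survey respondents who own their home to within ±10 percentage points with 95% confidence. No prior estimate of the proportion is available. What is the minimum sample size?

For a proportion with margin E = 0.1 at 95% confidence, z = 1.960.
With no prior estimate, use p = 0.5, which maximizes p(1−p) at 0.25.
n = 0.25 × (z/E)² = 0.25 × (1.960/0.1)² = 96.04
Round up: n = 97.

n = 97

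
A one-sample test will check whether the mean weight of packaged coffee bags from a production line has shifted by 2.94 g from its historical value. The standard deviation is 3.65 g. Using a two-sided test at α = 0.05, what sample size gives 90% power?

For a one-sample z-test, n = ((z_{α/2} + z_β)·σ/δ)².
z_{α/2} = 1.960 (two-sided α = 0.05); z_β = 1.282 (power 90% → β = 0.1).
n = (3.242 × 3.65 / 2.94)² = 16.20
Round up: n = 17.

17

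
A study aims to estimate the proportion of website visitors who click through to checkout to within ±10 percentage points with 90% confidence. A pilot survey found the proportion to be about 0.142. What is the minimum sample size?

33

For a proportion with margin E = 0.1 at 90% confidence, z = 1.645.
n = p̂(1−p̂)(z/E)² = 0.142 × 0.858 × (1.645/0.1)² = 32.97
Round up: n = 33.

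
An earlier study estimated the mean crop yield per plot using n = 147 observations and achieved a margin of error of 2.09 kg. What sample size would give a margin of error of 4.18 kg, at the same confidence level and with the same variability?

n = 37

Margin of error scales as 1/√n, so n₂ = n₁·(E₁/E₂)².
n₂ = 147 × (2.09/4.18)² = 147 × 0.25 = 36.75
Round up: n₂ = 37.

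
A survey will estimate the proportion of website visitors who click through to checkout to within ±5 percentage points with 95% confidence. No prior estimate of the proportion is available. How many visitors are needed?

n = 385

For a proportion with margin E = 0.05 at 95% confidence, z = 1.960.
With no prior estimate, use p = 0.5, which maximizes p(1−p) at 0.25.
n = 0.25 × (z/E)² = 0.25 × (1.960/0.05)² = 384.16
Round up: n = 385.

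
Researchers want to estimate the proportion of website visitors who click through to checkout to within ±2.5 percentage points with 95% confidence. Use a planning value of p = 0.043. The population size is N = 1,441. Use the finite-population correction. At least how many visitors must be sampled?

For a proportion with margin E = 0.025 at 95% confidence, z = 1.960.
n = p̂(1−p̂)(z/E)² = 0.043 × 0.957 × (1.960/0.025)² = 252.94 — call this n₀.
Finite-population correction with N = 1,441: n = n₀ / (1 + (n₀−1)/N) = 252.94 / 1.175 = 215.27
Round up: n = 216.

216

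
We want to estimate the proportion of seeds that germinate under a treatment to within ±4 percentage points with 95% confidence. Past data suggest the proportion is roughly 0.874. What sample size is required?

For a proportion with margin E = 0.04 at 95% confidence, z = 1.960.
n = p̂(1−p̂)(z/E)² = 0.874 × 0.126 × (1.960/0.04)² = 264.41
Round up: n = 265.

265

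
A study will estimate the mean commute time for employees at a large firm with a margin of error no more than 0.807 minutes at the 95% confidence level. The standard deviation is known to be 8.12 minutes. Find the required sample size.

389

For a mean, the margin of error is E = z·σ/√n, so n = (zσ/E)².
At 95% confidence, z = 1.960.
n = (1.960 × 8.12 / 0.807)² = 388.94
Round up: n = 389.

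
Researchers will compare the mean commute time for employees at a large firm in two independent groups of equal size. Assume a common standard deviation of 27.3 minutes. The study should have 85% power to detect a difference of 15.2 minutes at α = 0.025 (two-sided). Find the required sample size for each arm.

70 per group

For two equal groups, n per group = 2·((z_{α/2} + z_β)·σ/δ)².
z_{α/2} = 2.241; z_β = 1.036 (power 85%).
n = 2 × (3.277 × 27.3 / 15.2)² = 2 × 34.64 = 69.28
Round up: n = 70 per group.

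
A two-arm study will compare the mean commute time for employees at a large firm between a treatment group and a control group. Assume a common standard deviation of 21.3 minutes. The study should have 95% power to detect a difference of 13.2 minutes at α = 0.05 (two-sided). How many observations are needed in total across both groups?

136 total

For two equal groups, n per group = 2·((z_{α/2} + z_β)·σ/δ)².
z_{α/2} = 1.960; z_β = 1.645 (power 95%).
n = 2 × (3.605 × 21.3 / 13.2)² = 2 × 33.84 = 67.68
Round up: n = 68 per group.
Total across both groups: 2 × 68 = 136.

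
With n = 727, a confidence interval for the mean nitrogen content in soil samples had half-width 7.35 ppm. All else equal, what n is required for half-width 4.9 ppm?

n = 1636

Margin of error scales as 1/√n, so n₂ = n₁·(E₁/E₂)².
n₂ = 727 × (7.35/4.9)² = 727 × 2.25 = 1635.75
Round up: n₂ = 1636.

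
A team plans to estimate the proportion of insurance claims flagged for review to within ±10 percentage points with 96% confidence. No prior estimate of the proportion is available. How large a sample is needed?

n = 106

For a proportion with margin E = 0.1 at 96% confidence, z = 2.054.
With no prior estimate, use p = 0.5, which maximizes p(1−p) at 0.25.
n = 0.25 × (z/E)² = 0.25 × (2.054/0.1)² = 105.47
Round up: n = 106.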